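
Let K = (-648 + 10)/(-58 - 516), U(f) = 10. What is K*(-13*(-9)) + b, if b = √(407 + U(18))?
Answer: 37323/287 + √417 ≈ 150.47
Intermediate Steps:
K = 319/287 (K = -638/(-574) = -638*(-1/574) = 319/287 ≈ 1.1115)
b = √417 (b = √(407 + 10) = √417 ≈ 20.421)
K*(-13*(-9)) + b = 319*(-13*(-9))/287 + √417 = (319/287)*117 + √417 = 37323/287 + √417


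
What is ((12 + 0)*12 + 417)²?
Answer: 314721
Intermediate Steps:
((12 + 0)*12 + 417)² = (12*12 + 417)² = (144 + 417)² = 561² = 314721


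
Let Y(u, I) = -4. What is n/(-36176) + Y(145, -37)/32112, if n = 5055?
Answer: -10154429/72605232 ≈ -0.13986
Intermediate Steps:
n/(-36176) + Y(145, -37)/32112 = 5055/(-36176) - 4/32112 = 5055*(-1/36176) - 4*1/32112 = -5055/36176 - 1/8028 = -10154429/72605232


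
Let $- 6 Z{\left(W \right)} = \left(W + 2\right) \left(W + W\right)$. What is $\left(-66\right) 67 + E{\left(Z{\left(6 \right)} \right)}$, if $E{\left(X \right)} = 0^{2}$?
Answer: $-4422$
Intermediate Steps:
$Z{\left(W \right)} = - \frac{W \left(2 + W\right)}{3}$ ($Z{\left(W \right)} = - \frac{\left(W + 2\right) \left(W + W\right)}{6} = - \frac{\left(2 + W\right) 2 W}{6} = - \frac{2 W \left(2 + W\right)}{6} = - \frac{W \left(2 + W\right)}{3}$)
$E{\left(X \right)} = 0$
$\left(-66\right) 67 + E{\left(Z{\left(6 \right)} \right)} = \left(-66\right) 67 + 0 = -4422 + 0 = -4422$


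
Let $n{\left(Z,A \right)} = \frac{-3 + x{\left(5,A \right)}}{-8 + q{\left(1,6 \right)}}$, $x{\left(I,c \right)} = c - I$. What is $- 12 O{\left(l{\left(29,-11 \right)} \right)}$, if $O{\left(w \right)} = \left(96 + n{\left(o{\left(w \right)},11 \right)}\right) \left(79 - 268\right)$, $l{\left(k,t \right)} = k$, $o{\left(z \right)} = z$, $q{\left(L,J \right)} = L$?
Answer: $216756$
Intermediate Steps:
$n{\left(Z,A \right)} = \frac{8}{7} - \frac{A}{7}$ ($n{\left(Z,A \right)} = \frac{-3 + \left(A - 5\right)}{-8 + 1} = \frac{-3 + \left(A - 5\right)}{-7} = \left(-3 + \left(-5 + A\right)\right) \left(- \frac{1}{7}\right) = \left(-8 + A\right) \left(- \frac{1}{7}\right) = \frac{8}{7} - \frac{A}{7}$)
$O{\left(w \right)} = -18063$ ($O{\left(w \right)} = \left(96 + \left(\frac{8}{7} - \frac{11}{7}\right)\right) \left(79 - 268\right) = \left(96 + \left(\frac{8}{7} - \frac{11}{7}\right)\right) \left(-189\right) = \left(96 - \frac{3}{7}\right) \left(-189\right) = \frac{669}{7} \left(-189\right) = -18063$)
$- 12 O{\left(l{\left(29,-11 \right)} \right)} = \left(-12\right) \left(-18063\right) = 216756$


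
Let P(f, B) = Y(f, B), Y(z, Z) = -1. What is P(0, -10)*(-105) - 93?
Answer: 12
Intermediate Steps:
P(f, B) = -1
P(0, -10)*(-105) - 93 = -1*(-105) - 93 = 105 - 93 = 12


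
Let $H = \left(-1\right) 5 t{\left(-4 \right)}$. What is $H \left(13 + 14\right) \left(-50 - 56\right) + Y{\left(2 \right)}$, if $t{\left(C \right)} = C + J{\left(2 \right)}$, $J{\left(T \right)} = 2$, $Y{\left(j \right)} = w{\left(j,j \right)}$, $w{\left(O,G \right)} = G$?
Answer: $-28618$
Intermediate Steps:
$Y{\left(j \right)} = j$
$t{\left(C \right)} = 2 + C$ ($t{\left(C \right)} = C + 2 = 2 + C$)
$H = 10$ ($H = \left(-1\right) 5 \left(2 - 4\right) = \left(-5\right) \left(-2\right) = 10$)
$H \left(13 + 14\right) \left(-50 - 56\right) + Y{\left(2 \right)} = 10 \left(13 + 14\right) \left(-50 - 56\right) + 2 = 10 \cdot 27 \left(-106\right) + 2 = 10 \left(-2862\right) + 2 = -28620 + 2 = -28618$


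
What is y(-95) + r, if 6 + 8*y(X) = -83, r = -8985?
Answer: -71969/8 ≈ -8996.1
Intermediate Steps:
y(X) = -89/8 (y(X) = -3/4 + (1/8)*(-83) = -3/4 - 83/8 = -89/8)
y(-95) + r = -89/8 - 8985 = -71969/8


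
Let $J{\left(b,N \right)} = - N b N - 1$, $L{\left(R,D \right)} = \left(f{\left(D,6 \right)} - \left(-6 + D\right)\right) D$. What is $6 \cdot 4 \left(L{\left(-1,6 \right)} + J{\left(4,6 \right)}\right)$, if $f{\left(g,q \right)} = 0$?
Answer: $-3480$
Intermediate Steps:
$L{\left(R,D \right)} = D \left(6 - D\right)$ ($L{\left(R,D \right)} = \left(0 - \left(-6 + D\right)\right) D = \left(6 - D\right) D = D \left(6 - D\right)$)
$J{\left(b,N \right)} = -1 - b N^{2}$ ($J{\left(b,N \right)} = - N b N - 1 = - b N^{2} - 1 = -1 - b N^{2}$)
$6 \cdot 4 \left(L{\left(-1,6 \right)} + J{\left(4,6 \right)}\right) = 6 \cdot 4 \left(6 \left(6 - 6\right) - \left(1 + 4 \cdot 6^{2}\right)\right) = 24 \left(6 \left(6 - 6\right) - \left(1 + 4 \cdot 36\right)\right) = 24 \left(6 \cdot 0 - 145\right) = 24 \left(0 - 145\right) = 24 \left(-145\right) = -3480$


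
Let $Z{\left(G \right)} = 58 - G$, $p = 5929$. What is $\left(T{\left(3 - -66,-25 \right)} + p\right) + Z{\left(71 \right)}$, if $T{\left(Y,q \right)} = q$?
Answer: $5891$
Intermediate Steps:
$\left(T{\left(3 - -66,-25 \right)} + p\right) + Z{\left(71 \right)} = \left(-25 + 5929\right) + \left(58 - 71\right) = 5904 + \left(58 - 71\right) = 5904 - 13 = 5891$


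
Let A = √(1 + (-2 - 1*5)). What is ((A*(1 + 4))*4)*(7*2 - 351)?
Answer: -6740*I*√6 ≈ -16510.0*I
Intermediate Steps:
A = I*√6 (A = √(1 + (-2 - 5)) = √(1 - 7) = √(-6) = I*√6 ≈ 2.4495*I)
((A*(1 + 4))*4)*(7*2 - 351) = (((I*√6)*(1 + 4))*4)*(7*2 - 351) = (((I*√6)*5)*4)*(14 - 351) = ((5*I*√6)*4)*(-337) = (20*I*√6)*(-337) = -6740*I*√6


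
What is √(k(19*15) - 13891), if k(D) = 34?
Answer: I*√13857 ≈ 117.72*I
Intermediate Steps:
√(k(19*15) - 13891) = √(34 - 13891) = √(-13857) = I*√13857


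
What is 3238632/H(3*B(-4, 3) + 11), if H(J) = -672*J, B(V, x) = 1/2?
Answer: -134943/350 ≈ -385.55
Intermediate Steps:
B(V, x) = 1/2
3238632/H(3*B(-4, 3) + 11) = 3238632/((-672*(3*(1/2) + 11))) = 3238632/((-672*(3/2 + 11))) = 3238632/((-672*25/2)) = 3238632/(-8400) = 3238632*(-1/8400) = -134943/350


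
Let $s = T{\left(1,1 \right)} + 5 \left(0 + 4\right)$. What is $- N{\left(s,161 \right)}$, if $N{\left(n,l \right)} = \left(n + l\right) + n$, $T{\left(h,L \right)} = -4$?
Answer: $-193$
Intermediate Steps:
$s = 16$ ($s = -4 + 5 \left(0 + 4\right) = -4 + 5 \cdot 4 = -4 + 20 = 16$)
$N{\left(n,l \right)} = l + 2 n$ ($N{\left(n,l \right)} = \left(l + n\right) + n = l + 2 n$)
$- N{\left(s,161 \right)} = - (161 + 2 \cdot 16) = - (161 + 32) = \left(-1\right) 193 = -193$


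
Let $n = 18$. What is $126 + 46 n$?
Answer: $954$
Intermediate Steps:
$126 + 46 n = 126 + 46 \cdot 18 = 126 + 828 = 954$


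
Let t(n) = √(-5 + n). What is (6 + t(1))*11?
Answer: 66 + 22*I ≈ 66.0 + 22.0*I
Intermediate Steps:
(6 + t(1))*11 = (6 + √(-5 + 1))*11 = (6 + √(-4))*11 = (6 + 2*I)*11 = 66 + 22*I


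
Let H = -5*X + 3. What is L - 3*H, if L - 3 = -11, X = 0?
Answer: -17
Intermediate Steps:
L = -8 (L = 3 - 11 = -8)
H = 3 (H = -5*0 + 3 = 0 + 3 = 3)
L - 3*H = -8 - 3*3 = -8 - 9 = -17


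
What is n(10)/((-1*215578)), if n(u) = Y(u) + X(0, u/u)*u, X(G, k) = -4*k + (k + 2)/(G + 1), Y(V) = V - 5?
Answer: 5/215578 ≈ 2.3193e-5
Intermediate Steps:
Y(V) = -5 + V
X(G, k) = -4*k + (2 + k)/(1 + G)
n(u) = -5 (n(u) = (-5 + u) + ((2 - 3*u/u - 4*0*u/u)/(1 + 0))*u = (-5 + u) + ((2 - 3*1 - 4*0*1)/1)*u = (-5 + u) + (1*(2 - 3 + 0))*u = (-5 + u) + (1*(-1))*u = (-5 + u) - u = -5)
n(10)/((-1*215578)) = -5/((-1*215578)) = -5/(-215578) = -5*(-1/215578) = 5/215578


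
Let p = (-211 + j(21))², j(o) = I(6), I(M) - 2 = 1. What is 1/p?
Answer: 1/43264 ≈ 2.3114e-5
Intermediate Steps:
I(M) = 3 (I(M) = 2 + 1 = 3)
j(o) = 3
p = 43264 (p = (-211 + 3)² = (-208)² = 43264)
1/p = 1/43264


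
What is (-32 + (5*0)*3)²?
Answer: 1024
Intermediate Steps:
(-32 + (5*0)*3)² = (-32 + 0*3)² = (-32 + 0)² = (-32)² = 1024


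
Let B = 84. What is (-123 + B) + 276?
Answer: 237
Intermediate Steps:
(-123 + B) + 276 = (-123 + 84) + 276 = -39 + 276 = 237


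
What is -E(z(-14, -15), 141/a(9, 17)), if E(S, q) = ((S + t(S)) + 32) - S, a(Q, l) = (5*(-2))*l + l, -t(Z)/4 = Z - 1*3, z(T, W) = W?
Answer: -104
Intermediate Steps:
t(Z) = 12 - 4*Z (t(Z) = -4*(Z - 1*3) = -4*(Z - 3) = -4*(-3 + Z) = 12 - 4*Z)
a(Q, l) = -9*l (a(Q, l) = -10*l + l = -9*l)
E(S, q) = 44 - 4*S (E(S, q) = ((S + (12 - 4*S)) + 32) - S = ((12 - 3*S) + 32) - S = (44 - 3*S) - S = 44 - 4*S)
-E(z(-14, -15), 141/a(9, 17)) = -(44 - 4*(-15)) = -(44 + 60) = -1*104 = -104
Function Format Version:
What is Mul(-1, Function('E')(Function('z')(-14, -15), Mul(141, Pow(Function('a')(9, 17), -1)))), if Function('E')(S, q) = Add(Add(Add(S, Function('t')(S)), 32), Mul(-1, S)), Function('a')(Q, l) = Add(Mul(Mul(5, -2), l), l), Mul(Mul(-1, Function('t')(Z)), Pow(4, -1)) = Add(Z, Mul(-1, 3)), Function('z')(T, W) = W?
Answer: -104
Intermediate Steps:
Function('t')(Z) = Add(12, Mul(-4, Z)) (Function('t')(Z) = Mul(-4, Add(Z, Mul(-1, 3))) = Mul(-4, Add(Z, -3)) = Mul(-4, Add(-3, Z)) = Add(12, Mul(-4, Z)))
Function('a')(Q, l) = Mul(-9, l) (Function('a')(Q, l) = Add(Mul(-10, l), l) = Mul(-9, l))
Function('E')(S, q) = Add(44, Mul(-4, S)) (Function('E')(S, q) = Add(Add(Add(S, Add(12, Mul(-4, S))), 32), Mul(-1, S)) = Add(Add(Add(12, Mul(-3, S)), 32), Mul(-1, S)) = Add(Add(44, Mul(-3, S)), Mul(-1, S)) = Add(44, Mul(-4, S)))
Mul(-1, Function('E')(Function('z')(-14, -15), Mul(141, Pow(Function('a')(9, 17), -1)))) = Mul(-1, Add(44, Mul(-4, -15))) = Mul(-1, Add(44, 60)) = Mul(-1, 104) = -104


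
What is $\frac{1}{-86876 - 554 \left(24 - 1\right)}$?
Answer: $- \frac{1}{99618} \approx -1.0038 \cdot 10^{-5}$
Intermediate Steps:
$\frac{1}{-86876 - 554 \left(24 - 1\right)} = \frac{1}{-86876 - 12742} = \frac{1}{-99618} = - \frac{1}{99618}$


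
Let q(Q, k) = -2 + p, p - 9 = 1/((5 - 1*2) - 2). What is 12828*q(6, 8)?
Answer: 102624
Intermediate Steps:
p = 10 (p = 9 + 1/((5 - 1*2) - 2) = 9 + 1/((5 - 2) - 2) = 9 + 1/(3 - 2) = 9 + 1/1 = 9 + 1 = 10)
q(Q, k) = 8 (q(Q, k) = -2 + 10 = 8)
12828*q(6, 8) = 12828*8 = 102624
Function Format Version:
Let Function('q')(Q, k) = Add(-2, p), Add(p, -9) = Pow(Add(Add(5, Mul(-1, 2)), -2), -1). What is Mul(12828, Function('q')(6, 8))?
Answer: 102624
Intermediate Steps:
p = 10 (p = Add(9, Pow(Add(Add(5, Mul(-1, 2)), -2), -1)) = Add(9, Pow(Add(Add(5, -2), -2), -1)) = Add(9, Pow(Add(3, -2), -1)) = Add(9, Pow(1, -1)) = Add(9, 1) = 10)
Function('q')(Q, k) = 8 (Function('q')(Q, k) = Add(-2, 10) = 8)
Mul(12828, Function('q')(6, 8)) = Mul(12828, 8) = 102624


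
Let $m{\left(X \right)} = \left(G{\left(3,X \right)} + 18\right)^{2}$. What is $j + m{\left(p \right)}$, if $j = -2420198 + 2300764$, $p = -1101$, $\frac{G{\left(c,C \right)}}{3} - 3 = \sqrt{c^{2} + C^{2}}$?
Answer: $10791185 + 486 \sqrt{134690} \approx 1.097 \cdot 10^{7}$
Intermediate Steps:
$G{\left(c,C \right)} = 9 + 3 \sqrt{C^{2} + c^{2}}$ ($G{\left(c,C \right)} = 9 + 3 \sqrt{c^{2} + C^{2}} = 9 + 3 \sqrt{C^{2} + c^{2}}$)
$j = -119434$
$m{\left(X \right)} = \left(27 + 3 \sqrt{9 + X^{2}}\right)^{2}$ ($m{\left(X \right)} = \left(\left(9 + 3 \sqrt{X^{2} + 3^{2}}\right) + 18\right)^{2} = \left(\left(9 + 3 \sqrt{X^{2} + 9}\right) + 18\right)^{2} = \left(\left(9 + 3 \sqrt{9 + X^{2}}\right) + 18\right)^{2} = \left(27 + 3 \sqrt{9 + X^{2}}\right)^{2}$)
$j + m{\left(p \right)} = -119434 + 9 \left(9 + \sqrt{9 + \left(-1101\right)^{2}}\right)^{2} = -119434 + 9 \left(9 + \sqrt{9 + 1212201}\right)^{2} = -119434 + 9 \left(9 + \sqrt{1212210}\right)^{2} = -119434 + 9 \left(9 + 3 \sqrt{134690}\right)^{2}$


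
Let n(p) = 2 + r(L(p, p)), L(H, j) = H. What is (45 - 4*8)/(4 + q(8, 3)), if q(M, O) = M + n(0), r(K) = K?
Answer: 13/14 ≈ 0.92857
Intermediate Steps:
n(p) = 2 + p
q(M, O) = 2 + M (q(M, O) = M + (2 + 0) = M + 2 = 2 + M)
(45 - 4*8)/(4 + q(8, 3)) = (45 - 4*8)/(4 + (2 + 8)) = (45 - 32)/(4 + 10) = 13/14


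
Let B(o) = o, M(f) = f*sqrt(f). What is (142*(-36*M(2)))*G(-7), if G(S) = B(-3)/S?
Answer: -30672*sqrt(2)/7 ≈ -6196.7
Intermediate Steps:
M(f) = f**(3/2)
G(S) = -3/S
(142*(-36*M(2)))*G(-7) = (142*(-72*sqrt(2)))*(-3/(-7)) = (142*(-72*sqrt(2)))*(-3*(-1/7)) = (142*(-72*sqrt(2)))*(3/7) = -10224*sqrt(2)*(3/7) = -30672*sqrt(2)/7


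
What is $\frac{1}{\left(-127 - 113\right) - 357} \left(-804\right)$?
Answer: $\frac{268}{199} \approx 1.3467$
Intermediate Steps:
$\frac{1}{\left(-127 - 113\right) - 357} \left(-804\right) = \frac{1}{-240 - 357} \left(-804\right) = \frac{1}{-597} \left(-804\right) = \left(- \frac{1}{597}\right) \left(-804\right) = \frac{268}{199}$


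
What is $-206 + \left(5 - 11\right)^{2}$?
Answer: $-170$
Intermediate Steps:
$-206 + \left(5 - 11\right)^{2} = -206 + \left(-6\right)^{2} = -206 + 36 = -170$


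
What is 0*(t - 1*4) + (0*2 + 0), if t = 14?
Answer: 0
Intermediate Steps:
0*(t - 1*4) + (0*2 + 0) = 0*(14 - 1*4) + (0*2 + 0) = 0*(14 - 4) + (0 + 0) = 0*10 + 0 = 0 + 0 = 0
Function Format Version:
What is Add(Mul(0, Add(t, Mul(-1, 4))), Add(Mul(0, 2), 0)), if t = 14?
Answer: 0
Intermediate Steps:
Add(Mul(0, Add(t, Mul(-1, 4))), Add(Mul(0, 2), 0)) = Add(Mul(0, Add(14, Mul(-1, 4))), Add(Mul(0, 2), 0)) = Add(Mul(0, Add(14, -4)), Add(0, 0)) = Add(Mul(0, 10), 0) = Add(0, 0) = 0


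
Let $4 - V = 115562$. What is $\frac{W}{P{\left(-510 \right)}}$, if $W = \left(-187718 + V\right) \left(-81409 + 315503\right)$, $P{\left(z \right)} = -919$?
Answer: $\frac{70995091944}{919} \approx 7.7253 \cdot 10^{7}$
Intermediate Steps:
$V = -115558$ ($V = 4 - 115562 = -115558$)
$W = -70995091944$ ($W = \left(-187718 - 115558\right) \left(-81409 + 315503\right) = \left(-303276\right) 234094 = -70995091944$)
$\frac{W}{P{\left(-510 \right)}} = - \frac{70995091944}{-919} = \left(-70995091944\right) \left(- \frac{1}{919}\right) = \frac{70995091944}{919}$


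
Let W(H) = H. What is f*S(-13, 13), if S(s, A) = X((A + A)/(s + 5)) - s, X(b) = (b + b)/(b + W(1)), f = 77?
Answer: 11011/9 ≈ 1223.4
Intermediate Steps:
X(b) = 2*b/(1 + b) (X(b) = (b + b)/(b + 1) = (2*b)/(1 + b) = 2*b/(1 + b))
S(s, A) = -s + 4*A/((1 + 2*A/(5 + s))*(5 + s)) (S(s, A) = 2*((A + A)/(s + 5))/(1 + (A + A)/(s + 5)) - s = 2*((2*A)/(5 + s))/(1 + (2*A)/(5 + s)) - s = 2*(2*A/(5 + s))/(1 + 2*A/(5 + s)) - s = 4*A/((1 + 2*A/(5 + s))*(5 + s)) - s = -s + 4*A/((1 + 2*A/(5 + s))*(5 + s)))
f*S(-13, 13) = 77*((4*13 - 1*(-13)*(5 - 13 + 2*13))/(5 - 13 + 2*13)) = 77*((52 - 1*(-13)*(5 - 13 + 26))/(5 - 13 + 26)) = 77*((52 - 1*(-13)*18)/18) = 77*((52 + 234)/18) = 77*((1/18)*286) = 77*(143/9) = 11011/9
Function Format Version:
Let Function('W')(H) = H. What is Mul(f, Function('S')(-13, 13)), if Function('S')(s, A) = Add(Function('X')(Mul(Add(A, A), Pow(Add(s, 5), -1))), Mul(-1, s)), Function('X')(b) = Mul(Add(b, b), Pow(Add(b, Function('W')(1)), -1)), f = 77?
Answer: Rational(11011, 9) ≈ 1223.4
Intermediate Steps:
Function('X')(b) = Mul(2, b, Pow(Add(1, b), -1)) (Function('X')(b) = Mul(Add(b, b), Pow(Add(b, 1), -1)) = Mul(Mul(2, b), Pow(Add(1, b), -1)) = Mul(2, b, Pow(Add(1, b), -1)))
Function('S')(s, A) = Add(Mul(-1, s), Mul(4, A, Pow(Add(1, Mul(2, A, Pow(Add(5, s), -1))), -1), Pow(Add(5, s), -1))) (Function('S')(s, A) = Add(Mul(2, Mul(Add(A, A), Pow(Add(s, 5), -1)), Pow(Add(1, Mul(Add(A, A), Pow(Add(s, 5), -1))), -1)), Mul(-1, s)) = Add(Mul(2, Mul(Mul(2, A), Pow(Add(5, s), -1)), Pow(Add(1, Mul(Mul(2, A), Pow(Add(5, s), -1))), -1)), Mul(-1, s)) = Add(Mul(2, Mul(2, A, Pow(Add(5, s), -1)), Pow(Add(1, Mul(2, A, Pow(Add(5, s), -1))), -1)), Mul(-1, s)) = Add(Mul(4, A, Pow(Add(1, Mul(2, A, Pow(Add(5, s), -1))), -1), Pow(Add(5, s), -1)), Mul(-1, s)) = Add(Mul(-1, s), Mul(4, A, Pow(Add(1, Mul(2, A, Pow(Add(5, s), -1))), -1), Pow(Add(5, s), -1))))
Mul(f, Function('S')(-13, 13)) = Mul(77, Mul(Pow(Add(5, -13, Mul(2, 13)), -1), Add(Mul(4, 13), Mul(-1, -13, Add(5, -13, Mul(2, 13)))))) = Mul(77, Mul(Pow(Add(5, -13, 26), -1), Add(52, Mul(-1, -13, Add(5, -13, 26))))) = Mul(77, Mul(Pow(18, -1), Add(52, Mul(-1, -13, 18)))) = Mul(77, Mul(Rational(1, 18), Add(52, 234))) = Mul(77, Mul(Rational(1, 18), 286)) = Mul(77, Rational(143, 9)) = Rational(11011, 9)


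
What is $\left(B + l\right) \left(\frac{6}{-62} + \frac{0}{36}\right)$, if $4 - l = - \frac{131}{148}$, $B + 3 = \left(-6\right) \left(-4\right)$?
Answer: $- \frac{11493}{4588} \approx -2.505$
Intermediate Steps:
$B = 21$ ($B = -3 - -24 = -3 + 24 = 21$)
$l = \frac{723}{148}$ ($l = 4 - - \frac{131}{148} = 4 + \frac{131}{148} = \frac{723}{148} \approx 4.8851$)
$\left(B + l\right) \left(\frac{6}{-62} + \frac{0}{36}\right) = \left(21 + \frac{723}{148}\right) \left(\frac{6}{-62} + \frac{0}{36}\right) = \frac{3831 \left(6 \left(- \frac{1}{62}\right) + 0 \cdot \frac{1}{36}\right)}{148} = \frac{3831 \left(- \frac{3}{31} + 0\right)}{148} = \frac{3831}{148} \left(- \frac{3}{31}\right) = - \frac{11493}{4588}$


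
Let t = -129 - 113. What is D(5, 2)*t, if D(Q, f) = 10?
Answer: -2420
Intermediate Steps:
t = -242
D(5, 2)*t = 10*(-242) = -2420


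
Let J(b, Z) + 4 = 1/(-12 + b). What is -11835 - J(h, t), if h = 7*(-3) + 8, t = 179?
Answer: -295774/25 ≈ -11831.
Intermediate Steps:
h = -13 (h = -21 + 8 = -13)
J(b, Z) = -4 + 1/(-12 + b)
-11835 - J(h, t) = -11835 - (49 - 4*(-13))/(-12 - 13) = -11835 - (49 + 52)/(-25) = -11835 - (-1)*101/25 = -11835 - 1*(-101/25) = -11835 + 101/25 = -295774/25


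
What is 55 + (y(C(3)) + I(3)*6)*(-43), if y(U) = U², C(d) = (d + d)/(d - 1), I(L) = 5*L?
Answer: -4202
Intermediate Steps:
C(d) = 2*d/(-1 + d) (C(d) = (2*d)/(-1 + d) = 2*d/(-1 + d))
55 + (y(C(3)) + I(3)*6)*(-43) = 55 + ((2*3/(-1 + 3))² + (5*3)*6)*(-43) = 55 + ((2*3/2)² + 15*6)*(-43) = 55 + ((2*3*(½))² + 90)*(-43) = 55 + (3² + 90)*(-43) = 55 + (9 + 90)*(-43) = 55 + 99*(-43) = 55 - 4257 = -4202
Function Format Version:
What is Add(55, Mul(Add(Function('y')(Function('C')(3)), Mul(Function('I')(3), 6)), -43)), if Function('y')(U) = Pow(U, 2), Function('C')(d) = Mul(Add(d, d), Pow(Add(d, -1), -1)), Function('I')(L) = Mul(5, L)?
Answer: -4202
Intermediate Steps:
Function('C')(d) = Mul(2, d, Pow(Add(-1, d), -1)) (Function('C')(d) = Mul(Mul(2, d), Pow(Add(-1, d), -1)) = Mul(2, d, Pow(Add(-1, d), -1)))
Add(55, Mul(Add(Function('y')(Function('C')(3)), Mul(Function('I')(3), 6)), -43)) = Add(55, Mul(Add(Pow(Mul(2, 3, Pow(Add(-1, 3), -1)), 2), Mul(Mul(5, 3), 6)), -43)) = Add(55, Mul(Add(Pow(Mul(2, 3, Pow(2, -1)), 2), Mul(15, 6)), -43)) = Add(55, Mul(Add(Pow(Mul(2, 3, Rational(1, 2)), 2), 90), -43)) = Add(55, Mul(Add(Pow(3, 2), 90), -43)) = Add(55, Mul(Add(9, 90), -43)) = Add(55, Mul(99, -43)) = Add(55, -4257) = -4202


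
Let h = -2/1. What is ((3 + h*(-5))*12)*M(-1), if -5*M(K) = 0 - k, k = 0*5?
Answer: 0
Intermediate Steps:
k = 0
h = -2 (h = -2*1 = -2)
M(K) = 0 (M(K) = -(0 - 1*0)/5 = -(0 + 0)/5 = -⅕*0 = 0)
((3 + h*(-5))*12)*M(-1) = ((3 - 2*(-5))*12)*0 = ((3 + 10)*12)*0 = (13*12)*0 = 156*0 = 0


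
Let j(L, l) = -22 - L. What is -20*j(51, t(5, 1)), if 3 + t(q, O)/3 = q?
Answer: 1460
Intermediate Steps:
t(q, O) = -9 + 3*q
-20*j(51, t(5, 1)) = -20*(-22 - 1*51) = -20*(-22 - 51) = -20*(-73) = 1460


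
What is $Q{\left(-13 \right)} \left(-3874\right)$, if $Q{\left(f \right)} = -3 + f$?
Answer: $61984$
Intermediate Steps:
$Q{\left(-13 \right)} \left(-3874\right) = \left(-3 - 13\right) \left(-3874\right) = \left(-16\right) \left(-3874\right) = 61984$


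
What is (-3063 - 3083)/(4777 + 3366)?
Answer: -6146/8143 ≈ -0.75476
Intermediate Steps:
(-3063 - 3083)/(4777 + 3366) = -6146/8143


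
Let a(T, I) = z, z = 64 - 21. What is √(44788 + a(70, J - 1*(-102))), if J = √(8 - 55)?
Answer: √44831 ≈ 211.73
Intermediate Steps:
z = 43
J = I*√47 (J = √(-47) = I*√47 ≈ 6.8557*I)
a(T, I) = 43
√(44788 + a(70, J - 1*(-102))) = √(44788 + 43) = √44831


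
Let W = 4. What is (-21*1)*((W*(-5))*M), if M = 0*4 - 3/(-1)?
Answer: 1260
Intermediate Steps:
M = 3 (M = 0 - 3*(-1) = 0 + 3 = 3)
(-21*1)*((W*(-5))*M) = (-21*1)*((4*(-5))*3) = -(-420)*3 = -21*(-60) = 1260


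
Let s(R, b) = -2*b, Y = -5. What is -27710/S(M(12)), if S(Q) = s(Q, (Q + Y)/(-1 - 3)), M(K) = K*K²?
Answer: -55420/1723 ≈ -32.165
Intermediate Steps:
M(K) = K³
S(Q) = -5/2 + Q/2 (S(Q) = -2*(Q - 5)/(-1 - 3) = -2*(-5 + Q)/(-4) = -2*(-5 + Q)*(-1)/4 = -2*(5/4 - Q/4) = -5/2 + Q/2)
-27710/S(M(12)) = -27710/(-5/2 + (½)*12³) = -27710/(-5/2 + (½)*1728) = -27710/(-5/2 + 864) = -27710/1723/2 = -27710*2/1723 = -55420/1723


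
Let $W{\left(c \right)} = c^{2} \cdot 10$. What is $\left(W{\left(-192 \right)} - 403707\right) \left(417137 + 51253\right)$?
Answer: $-16425032130$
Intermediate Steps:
$W{\left(c \right)} = 10 c^{2}$
$\left(W{\left(-192 \right)} - 403707\right) \left(417137 + 51253\right) = \left(10 \left(-192\right)^{2} - 403707\right) \left(417137 + 51253\right) = \left(10 \cdot 36864 - 403707\right) 468390 = \left(368640 - 403707\right) 468390 = \left(-35067\right) 468390 = -16425032130$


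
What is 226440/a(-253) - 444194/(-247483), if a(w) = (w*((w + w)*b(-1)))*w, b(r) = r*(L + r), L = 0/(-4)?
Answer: 7165380652478/4007808254791 ≈ 1.7879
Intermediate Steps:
L = 0 (L = 0*(-1/4) = 0)
b(r) = r**2 (b(r) = r*(0 + r) = r*r = r**2)
a(w) = 2*w**3 (a(w) = (w*((w + w)*(-1)**2))*w = (w*((2*w)*1))*w = (w*(2*w))*w = (2*w**2)*w = 2*w**3)
226440/a(-253) - 444194/(-247483) = 226440/((2*(-253)**3)) - 444194/(-247483) = 226440/((2*(-16194277))) - 444194*(-1/247483) = 226440/(-32388554) + 444194/247483 = 226440*(-1/32388554) + 444194/247483 = -113220/16194277 + 444194/247483 = 7165380652478/4007808254791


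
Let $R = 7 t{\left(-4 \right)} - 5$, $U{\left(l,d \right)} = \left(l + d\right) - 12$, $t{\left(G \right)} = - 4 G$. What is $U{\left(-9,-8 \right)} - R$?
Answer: $-136$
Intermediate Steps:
$U{\left(l,d \right)} = -12 + d + l$ ($U{\left(l,d \right)} = \left(d + l\right) - 12 = -12 + d + l$)
$R = 107$ ($R = 7 \left(\left(-4\right) \left(-4\right)\right) - 5 = 7 \cdot 16 - 5 = 112 - 5 = 107$)
$U{\left(-9,-8 \right)} - R = \left(-12 - 8 - 9\right) - 107 = -29 - 107 = -136$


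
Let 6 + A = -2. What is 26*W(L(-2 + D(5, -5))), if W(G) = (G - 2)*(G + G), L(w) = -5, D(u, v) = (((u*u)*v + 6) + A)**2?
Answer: 1820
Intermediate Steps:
A = -8 (A = -6 - 2 = -8)
D(u, v) = (-2 + v*u**2)**2 (D(u, v) = (((u*u)*v + 6) - 8)**2 = ((u**2*v + 6) - 8)**2 = ((v*u**2 + 6) - 8)**2 = ((6 + v*u**2) - 8)**2 = (-2 + v*u**2)**2)
W(G) = 2*G*(-2 + G) (W(G) = (-2 + G)*(2*G) = 2*G*(-2 + G))
26*W(L(-2 + D(5, -5))) = 26*(2*(-5)*(-2 - 5)) = 26*(2*(-5)*(-7)) = 26*70 = 1820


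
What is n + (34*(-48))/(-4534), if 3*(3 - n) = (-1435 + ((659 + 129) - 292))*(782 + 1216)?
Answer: 1417730475/2267 ≈ 6.2538e+5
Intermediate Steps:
n = 625377 (n = 3 - (-1435 + ((659 + 129) - 292))*(782 + 1216)/3 = 3 - (-1435 + (788 - 292))*1998/3 = 3 - (-1435 + 496)*1998/3 = 3 - (-313)*1998 = 3 - 1/3*(-1876122) = 3 + 625374 = 625377)
n + (34*(-48))/(-4534) = 625377 + (34*(-48))/(-4534) = 625377 - 1632*(-1/4534) = 625377 + 816/2267 = 1417730475/2267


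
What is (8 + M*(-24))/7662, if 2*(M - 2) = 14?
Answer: -104/3831 ≈ -0.027147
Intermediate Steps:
M = 9 (M = 2 + (1/2)*14 = 2 + 7 = 9)
(8 + M*(-24))/7662 = (8 + 9*(-24))/7662 = (8 - 216)*(1/7662) = -208*1/7662 = -104/3831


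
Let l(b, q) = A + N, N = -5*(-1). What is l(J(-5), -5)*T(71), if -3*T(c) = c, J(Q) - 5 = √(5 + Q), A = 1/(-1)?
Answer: -284/3 ≈ -94.667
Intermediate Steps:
A = -1
J(Q) = 5 + √(5 + Q)
T(c) = -c/3
N = 5
l(b, q) = 4 (l(b, q) = -1 + 5 = 4)
l(J(-5), -5)*T(71) = 4*(-⅓*71) = 4*(-71/3) = -284/3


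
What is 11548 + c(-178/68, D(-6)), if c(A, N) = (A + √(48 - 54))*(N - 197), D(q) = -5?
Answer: 205305/17 - 202*I*√6 ≈ 12077.0 - 494.8*I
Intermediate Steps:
c(A, N) = (-197 + N)*(A + I*√6) (c(A, N) = (A + √(-6))*(-197 + N) = (A + I*√6)*(-197 + N) = (-197 + N)*(A + I*√6))
11548 + c(-178/68, D(-6)) = 11548 + (-(-35066)/68 - 178/68*(-5) - 197*I*√6 + I*(-5)*√6) = 11548 + (-(-35066)/68 - 178*1/68*(-5) - 197*I*√6 - 5*I*√6) = 11548 + (-197*(-89/34) - 89/34*(-5) - 197*I*√6 - 5*I*√6) = 11548 + (17533/34 + 445/34 - 197*I*√6 - 5*I*√6) = 11548 + (8989/17 - 202*I*√6) = 205305/17 - 202*I*√6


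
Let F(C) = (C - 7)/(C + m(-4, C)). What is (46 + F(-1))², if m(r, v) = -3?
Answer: 2304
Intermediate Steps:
F(C) = (-7 + C)/(-3 + C) (F(C) = (C - 7)/(C - 3) = (-7 + C)/(-3 + C))
(46 + F(-1))² = (46 + (-7 - 1)/(-3 - 1))² = (46 - 8/(-4))² = (46 - ¼*(-8))² = (46 + 2)² = 48² = 2304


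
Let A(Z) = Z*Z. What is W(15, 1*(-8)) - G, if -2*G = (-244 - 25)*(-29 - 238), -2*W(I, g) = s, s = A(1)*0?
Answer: 71823/2 ≈ 35912.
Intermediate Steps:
A(Z) = Z**2
s = 0 (s = 1**2*0 = 1*0 = 0)
W(I, g) = 0 (W(I, g) = -1/2*0 = 0)
G = -71823/2 (G = -(-244 - 25)*(-29 - 238)/2 = -(-269)*(-267)/2 = -1/2*71823 = -71823/2 ≈ -35912.)
W(15, 1*(-8)) - G = 0 - 1*(-71823/2) = 0 + 71823/2 = 71823/2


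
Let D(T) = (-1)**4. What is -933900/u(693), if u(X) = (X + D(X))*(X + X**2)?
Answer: -7075/2528589 ≈ -0.0027980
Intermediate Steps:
D(T) = 1
u(X) = (1 + X)*(X + X**2) (u(X) = (X + 1)*(X + X**2) = (1 + X)*(X + X**2))
-933900/u(693) = -933900*1/(693*(1 + 693**2 + 2*693)) = -933900*1/(693*(1 + 480249 + 1386)) = -933900/(693*481636) = -933900/333773748 = -933900*1/333773748 = -7075/2528589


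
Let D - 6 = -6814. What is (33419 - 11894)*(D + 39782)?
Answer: 709765350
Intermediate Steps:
D = -6808 (D = 6 - 6814 = -6808)
(33419 - 11894)*(D + 39782) = (33419 - 11894)*(-6808 + 39782) = 21525*32974 = 709765350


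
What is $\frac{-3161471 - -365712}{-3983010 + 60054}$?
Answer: $\frac{2795759}{3922956} \approx 0.71267$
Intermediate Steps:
$\frac{-3161471 - -365712}{-3983010 + 60054} = \frac{-3161471 + \left(-370019 + 735731\right)}{-3922956} = \left(-3161471 + 365712\right) \left(- \frac{1}{3922956}\right) = \left(-2795759\right) \left(- \frac{1}{3922956}\right) = \frac{2795759}{3922956}$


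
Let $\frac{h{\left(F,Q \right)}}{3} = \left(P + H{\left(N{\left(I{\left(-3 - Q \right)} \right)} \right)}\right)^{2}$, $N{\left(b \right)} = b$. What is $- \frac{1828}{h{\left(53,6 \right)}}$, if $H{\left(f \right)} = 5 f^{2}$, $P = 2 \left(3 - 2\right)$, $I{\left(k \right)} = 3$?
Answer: $- \frac{1828}{6627} \approx -0.27584$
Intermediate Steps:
$P = 2$ ($P = 2 \cdot 1 = 2$)
$h{\left(F,Q \right)} = 6627$ ($h{\left(F,Q \right)} = 3 \left(2 + 5 \cdot 3^{2}\right)^{2} = 3 \left(2 + 5 \cdot 9\right)^{2} = 3 \left(2 + 45\right)^{2} = 3 \cdot 47^{2} = 3 \cdot 2209 = 6627$)
$- \frac{1828}{h{\left(53,6 \right)}} = - \frac{1828}{6627}$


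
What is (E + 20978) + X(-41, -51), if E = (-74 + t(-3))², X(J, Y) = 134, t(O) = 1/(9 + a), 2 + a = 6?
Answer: 4491449/169 ≈ 26577.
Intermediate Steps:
a = 4 (a = -2 + 6 = 4)
t(O) = 1/13 (t(O) = 1/(9 + 4) = 1/13)
E = 923521/169 (E = (-74 + 1/13)² = (-961/13)² = 923521/169 ≈ 5464.6)
(E + 20978) + X(-41, -51) = (923521/169 + 20978) + 134 = 4468803/169 + 134 = 4491449/169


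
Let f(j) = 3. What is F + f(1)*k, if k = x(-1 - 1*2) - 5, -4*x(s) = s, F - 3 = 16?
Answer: 25/4 ≈ 6.2500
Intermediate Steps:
F = 19 (F = 3 + 16 = 19)
x(s) = -s/4
k = -17/4 (k = -(-1 - 1*2)/4 - 5 = -(-1 - 2)/4 - 5 = -¼*(-3) - 5 = ¾ - 5 = -17/4 ≈ -4.2500)
F + f(1)*k = 19 + 3*(-17/4) = 19 - 51/4 = 25/4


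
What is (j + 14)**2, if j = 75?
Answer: 7921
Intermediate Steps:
(j + 14)**2 = (75 + 14)**2 = 89**2 = 7921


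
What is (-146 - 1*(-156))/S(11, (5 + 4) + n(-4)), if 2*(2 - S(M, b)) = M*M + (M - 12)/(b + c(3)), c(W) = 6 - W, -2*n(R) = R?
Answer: -280/1637 ≈ -0.17104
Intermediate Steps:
n(R) = -R/2
S(M, b) = 2 - M²/2 - (-12 + M)/(2*(3 + b)) (S(M, b) = 2 - (M*M + (M - 12)/(b + (6 - 1*3)))/2 = 2 - (M² + (-12 + M)/(b + (6 - 3)))/2 = 2 - (M² + (-12 + M)/(b + 3))/2 = 2 - (M² + (-12 + M)/(3 + b))/2 = 2 + (-M²/2 - (-12 + M)/(2*(3 + b))) = 2 - M²/2 - (-12 + M)/(2*(3 + b)))
(-146 - 1*(-156))/S(11, (5 + 4) + n(-4)) = (-146 - 1*(-156))/(((24 - 1*11 - 3*11² + 4*((5 + 4) - ½*(-4)) - 1*((5 + 4) - ½*(-4))*11²)/(2*(3 + ((5 + 4) - ½*(-4)))))) = (-146 + 156)/(((24 - 11 - 3*121 + 4*(9 + 2) - 1*(9 + 2)*121)/(2*(3 + (9 + 2))))) = 10/(((24 - 11 - 363 + 4*11 - 1*11*121)/(2*(3 + 11)))) = 10/(((½)*(24 - 11 - 363 + 44 - 1331)/14)) = 10/(((½)*(1/14)*(-1637))) = 10/(-1637/28) = 10*(-28/1637) = -280/1637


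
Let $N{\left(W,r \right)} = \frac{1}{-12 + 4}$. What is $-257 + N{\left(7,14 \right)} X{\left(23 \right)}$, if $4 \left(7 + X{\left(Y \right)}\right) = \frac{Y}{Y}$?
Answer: $- \frac{8197}{32} \approx -256.16$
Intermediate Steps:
$X{\left(Y \right)} = - \frac{27}{4}$ ($X{\left(Y \right)} = -7 + \frac{Y \frac{1}{Y}}{4} = -7 + \frac{1}{4} \cdot 1 = -7 + \frac{1}{4} = - \frac{27}{4}$)
$N{\left(W,r \right)} = - \frac{1}{8}$ ($N{\left(W,r \right)} = \frac{1}{-8} = - \frac{1}{8}$)
$-257 + N{\left(7,14 \right)} X{\left(23 \right)} = -257 - - \frac{27}{32} = -257 + \frac{27}{32} = - \frac{8197}{32}$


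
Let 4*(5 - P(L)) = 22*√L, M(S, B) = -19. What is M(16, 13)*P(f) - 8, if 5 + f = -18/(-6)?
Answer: -103 + 209*I*√2/2 ≈ -103.0 + 147.79*I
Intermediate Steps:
f = -2 (f = -5 - 18/(-6) = -5 - 18*(-1)/6 = -5 - 1*(-3) = -5 + 3 = -2)
P(L) = 5 - 11*√L/2
M(16, 13)*P(f) - 8 = -19*(5 - 11*I*√2/2) - 8 = (-95 + 209*I*√2/2) - 8 = -103 + 209*I*√2/2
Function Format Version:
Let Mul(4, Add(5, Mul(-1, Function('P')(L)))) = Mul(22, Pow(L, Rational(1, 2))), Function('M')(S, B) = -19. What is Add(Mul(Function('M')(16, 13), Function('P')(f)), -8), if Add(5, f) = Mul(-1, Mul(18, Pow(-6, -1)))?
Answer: Add(-103, Mul(Rational(209, 2), I, Pow(2, Rational(1, 2)))) ≈ Add(-103.00, Mul(147.79, I))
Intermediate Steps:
f = -2 (f = Add(-5, Mul(-1, Mul(18, Pow(-6, -1)))) = Add(-5, Mul(-1, Mul(18, Rational(-1, 6)))) = Add(-5, Mul(-1, -3)) = Add(-5, 3) = -2)
Function('P')(L) = Add(5, Mul(Rational(-11, 2), Pow(L, Rational(1, 2)))) (Function('P')(L) = Add(5, Mul(Rational(-1, 4), Mul(22, Pow(L, Rational(1, 2))))) = Add(5, Mul(Rational(-11, 2), Pow(L, Rational(1, 2)))))
Add(Mul(Function('M')(16, 13), Function('P')(f)), -8) = Add(Mul(-19, Add(5, Mul(Rational(-11, 2), Pow(-2, Rational(1, 2))))), -8) = Add(Mul(-19, Add(5, Mul(Rational(-11, 2), Mul(I, Pow(2, Rational(1, 2)))))), -8) = Add(Mul(-19, Add(5, Mul(Rational(-11, 2), I, Pow(2, Rational(1, 2))))), -8) = Add(Add(-95, Mul(Rational(209, 2), I, Pow(2, Rational(1, 2)))), -8) = Add(-103, Mul(Rational(209, 2), I, Pow(2, Rational(1, 2))))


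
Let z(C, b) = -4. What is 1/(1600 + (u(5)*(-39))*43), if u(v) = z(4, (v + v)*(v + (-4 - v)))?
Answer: 1/8308 ≈ 0.00012037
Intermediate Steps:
u(v) = -4
1/(1600 + (u(5)*(-39))*43) = 1/(1600 - 4*(-39)*43) = 1/(1600 + 156*43) = 1/(1600 + 6708) = 1/8308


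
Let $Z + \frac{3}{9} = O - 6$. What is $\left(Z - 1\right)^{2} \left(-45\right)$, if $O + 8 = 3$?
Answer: $-6845$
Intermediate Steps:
$O = -5$ ($O = -8 + 3 = -5$)
$Z = - \frac{34}{3}$ ($Z = - \frac{1}{3} - 11 = - \frac{34}{3} \approx -11.333$)
$\left(Z - 1\right)^{2} \left(-45\right) = \left(- \frac{34}{3} - 1\right)^{2} \left(-45\right) = \left(- \frac{37}{3}\right)^{2} \left(-45\right) = \frac{1369}{9} \left(-45\right) = -6845$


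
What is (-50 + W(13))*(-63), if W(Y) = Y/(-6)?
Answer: 6573/2 ≈ 3286.5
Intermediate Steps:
W(Y) = -Y/6 (W(Y) = Y*(-1/6) = -Y/6)
(-50 + W(13))*(-63) = (-50 - 1/6*13)*(-63) = (-50 - 13/6)*(-63) = -313/6*(-63) = 6573/2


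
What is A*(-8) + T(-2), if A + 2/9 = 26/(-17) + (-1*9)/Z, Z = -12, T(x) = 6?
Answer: 2144/153 ≈ 14.013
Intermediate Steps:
A = -613/612 (A = -2/9 + (26/(-17) - 1*9/(-12)) = -2/9 + (26*(-1/17) - 9*(-1/12)) = -2/9 + (-26/17 + ¾) = -2/9 - 53/68 = -613/612 ≈ -1.0016)
A*(-8) + T(-2) = -613/612*(-8) + 6 = 1226/153 + 6 = 2144/153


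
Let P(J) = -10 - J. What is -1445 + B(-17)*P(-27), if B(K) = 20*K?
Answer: -7225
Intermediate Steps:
-1445 + B(-17)*P(-27) = -1445 + (20*(-17))*(-10 - 1*(-27)) = -1445 - 340*(-10 + 27) = -1445 - 340*17 = -1445 - 5780 = -7225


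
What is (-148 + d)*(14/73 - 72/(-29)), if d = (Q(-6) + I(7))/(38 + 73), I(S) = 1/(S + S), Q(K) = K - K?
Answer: -651104521/1644909 ≈ -395.83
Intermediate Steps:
Q(K) = 0
I(S) = 1/(2*S)
d = 1/1554 (d = (0 + (½)/7)/(38 + 73) = (0 + (½)*(⅐))/111 = (0 + 1/14)*(1/111) = (1/14)*(1/111) = 1/1554 ≈ 0.00064350)
(-148 + d)*(14/73 - 72/(-29)) = (-148 + 1/1554)*(14/73 - 72/(-29)) = -229991*(14*(1/73) - 72*(-1/29))/1554 = -229991*(14/73 + 72/29)/1554 = -229991/1554*5662/2117 = -651104521/1644909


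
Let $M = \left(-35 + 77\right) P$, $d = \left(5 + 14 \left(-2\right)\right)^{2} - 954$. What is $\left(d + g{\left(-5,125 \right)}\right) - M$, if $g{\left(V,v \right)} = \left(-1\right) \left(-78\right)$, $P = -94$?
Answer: $3601$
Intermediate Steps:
$g{\left(V,v \right)} = 78$
$d = -425$ ($d = \left(5 - 28\right)^{2} - 954 = \left(-23\right)^{2} - 954 = 529 - 954 = -425$)
$M = -3948$ ($M = \left(-35 + 77\right) \left(-94\right) = 42 \left(-94\right) = -3948$)
$\left(d + g{\left(-5,125 \right)}\right) - M = \left(-425 + 78\right) - -3948 = -347 + 3948 = 3601$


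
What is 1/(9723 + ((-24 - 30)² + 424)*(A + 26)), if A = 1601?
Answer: 1/5443903 ≈ 1.8369e-7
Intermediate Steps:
1/(9723 + ((-24 - 30)² + 424)*(A + 26)) = 1/(9723 + ((-24 - 30)² + 424)*(1601 + 26)) = 1/(9723 + ((-54)² + 424)*1627) = 1/(9723 + (2916 + 424)*1627) = 1/(9723 + 3340*1627) = 1/(9723 + 5434180) = 1/5443903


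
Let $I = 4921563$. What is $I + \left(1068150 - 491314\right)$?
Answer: $5498399$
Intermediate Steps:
$I + \left(1068150 - 491314\right) = 4921563 + \left(1068150 - 491314\right) = 4921563 + 576836 = 5498399$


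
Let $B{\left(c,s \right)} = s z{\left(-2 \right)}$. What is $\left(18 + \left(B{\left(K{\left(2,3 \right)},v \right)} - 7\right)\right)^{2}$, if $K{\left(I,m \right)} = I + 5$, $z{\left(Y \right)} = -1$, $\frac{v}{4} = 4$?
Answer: $25$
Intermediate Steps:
$v = 16$ ($v = 4 \cdot 4 = 16$)
$K{\left(I,m \right)} = 5 + I$
$B{\left(c,s \right)} = - s$ ($B{\left(c,s \right)} = s \left(-1\right) = - s$)
$\left(18 + \left(B{\left(K{\left(2,3 \right)},v \right)} - 7\right)\right)^{2} = \left(18 - 23\right)^{2} = \left(-5\right)^{2} = 25$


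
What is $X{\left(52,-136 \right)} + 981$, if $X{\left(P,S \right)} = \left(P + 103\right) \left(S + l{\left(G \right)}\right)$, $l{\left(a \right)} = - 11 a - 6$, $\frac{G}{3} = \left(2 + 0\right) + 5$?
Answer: $-56834$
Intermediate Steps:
$G = 21$ ($G = 3 \left(\left(2 + 0\right) + 5\right) = 3 \left(2 + 5\right) = 3 \cdot 7 = 21$)
$l{\left(a \right)} = -6 - 11 a$
$X{\left(P,S \right)} = \left(-237 + S\right) \left(103 + P\right)$ ($X{\left(P,S \right)} = \left(P + 103\right) \left(S - 237\right) = \left(103 + P\right) \left(S - 237\right) = \left(103 + P\right) \left(-237 + S\right) = \left(-237 + S\right) \left(103 + P\right)$)
$X{\left(52,-136 \right)} + 981 = \left(-24411 - 12324 + 103 \left(-136\right) + 52 \left(-136\right)\right) + 981 = \left(-24411 - 12324 - 14008 - 7072\right) + 981 = -57815 + 981 = -56834$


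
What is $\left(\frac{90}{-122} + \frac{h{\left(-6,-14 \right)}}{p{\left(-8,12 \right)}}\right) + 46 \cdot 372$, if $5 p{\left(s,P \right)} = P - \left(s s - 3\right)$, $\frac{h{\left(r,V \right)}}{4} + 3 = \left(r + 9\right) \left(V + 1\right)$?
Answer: $\frac{7313829}{427} \approx 17128.0$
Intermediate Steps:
$h{\left(r,V \right)} = -12 + 4 \left(1 + V\right) \left(9 + r\right)$ ($h{\left(r,V \right)} = -12 + 4 \left(r + 9\right) \left(V + 1\right) = -12 + 4 \left(9 + r\right) \left(1 + V\right) = -12 + 4 \left(1 + V\right) \left(9 + r\right)$)
$p{\left(s,P \right)} = \frac{3}{5} - \frac{s^{2}}{5} + \frac{P}{5}$ ($p{\left(s,P \right)} = \frac{P - \left(s s - 3\right)}{5} = \frac{P - \left(s^{2} - 3\right)}{5} = \frac{P - \left(-3 + s^{2}\right)}{5} = \frac{3 + P - s^{2}}{5} = \frac{3}{5} - \frac{s^{2}}{5} + \frac{P}{5}$)
$\left(\frac{90}{-122} + \frac{h{\left(-6,-14 \right)}}{p{\left(-8,12 \right)}}\right) + 46 \cdot 372 = \left(\frac{90}{-122} + \frac{24 + 4 \left(-6\right) + 36 \left(-14\right) + 4 \left(-14\right) \left(-6\right)}{\frac{3}{5} - \frac{\left(-8\right)^{2}}{5} + \frac{1}{5} \cdot 12}\right) + 46 \cdot 372 = \left(90 \left(- \frac{1}{122}\right) + \frac{24 - 24 - 504 + 336}{\frac{3}{5} - \frac{64}{5} + \frac{12}{5}}\right) + 17112 = \left(- \frac{45}{61} - \frac{168}{\frac{3}{5} - \frac{64}{5} + \frac{12}{5}}\right) + 17112 = \left(- \frac{45}{61} - \frac{168}{- \frac{49}{5}}\right) + 17112 = \left(- \frac{45}{61} - - \frac{120}{7}\right) + 17112 = \left(- \frac{45}{61} + \frac{120}{7}\right) + 17112 = \frac{7005}{427} + 17112 = \frac{7313829}{427}$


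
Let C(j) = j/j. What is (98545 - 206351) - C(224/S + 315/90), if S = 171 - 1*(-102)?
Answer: -107807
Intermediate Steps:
S = 273 (S = 171 + 102 = 273)
C(j) = 1
(98545 - 206351) - C(224/S + 315/90) = (98545 - 206351) - 1*1 = -107806 - 1 = -107807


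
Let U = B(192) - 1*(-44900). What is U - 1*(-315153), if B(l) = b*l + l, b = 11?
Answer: 362357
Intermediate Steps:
B(l) = 12*l (B(l) = 11*l + l = 12*l)
U = 47204 (U = 12*192 - 1*(-44900) = 2304 + 44900 = 47204)
U - 1*(-315153) = 47204 - 1*(-315153) = 47204 + 315153 = 362357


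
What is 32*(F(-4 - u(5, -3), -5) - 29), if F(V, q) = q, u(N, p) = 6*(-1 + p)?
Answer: -1088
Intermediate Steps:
u(N, p) = -6 + 6*p
32*(F(-4 - u(5, -3), -5) - 29) = 32*(-5 - 29) = 32*(-34) = -1088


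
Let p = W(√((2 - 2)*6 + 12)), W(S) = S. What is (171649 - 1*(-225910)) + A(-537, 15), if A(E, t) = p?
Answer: 397559 + 2*√3 ≈ 3.9756e+5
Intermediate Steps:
p = 2*√3 (p = √((2 - 2)*6 + 12) = √(0*6 + 12) = √(0 + 12) = √12 = 2*√3 ≈ 3.4641)
A(E, t) = 2*√3
(171649 - 1*(-225910)) + A(-537, 15) = (171649 - 1*(-225910)) + 2*√3 = (171649 + 225910) + 2*√3 = 397559 + 2*√3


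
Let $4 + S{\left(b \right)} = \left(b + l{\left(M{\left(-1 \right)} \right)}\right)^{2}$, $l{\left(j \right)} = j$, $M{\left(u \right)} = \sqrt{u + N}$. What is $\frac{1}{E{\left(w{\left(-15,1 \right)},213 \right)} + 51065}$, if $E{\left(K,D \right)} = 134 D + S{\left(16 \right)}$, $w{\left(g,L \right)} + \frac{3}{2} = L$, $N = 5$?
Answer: $\frac{1}{79927} \approx 1.2511 \cdot 10^{-5}$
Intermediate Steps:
$M{\left(u \right)} = \sqrt{5 + u}$ ($M{\left(u \right)} = \sqrt{u + 5} = \sqrt{5 + u}$)
$w{\left(g,L \right)} = - \frac{3}{2} + L$
$S{\left(b \right)} = -4 + \left(2 + b\right)^{2}$ ($S{\left(b \right)} = -4 + \left(b + \sqrt{5 - 1}\right)^{2} = -4 + \left(b + \sqrt{4}\right)^{2} = -4 + \left(b + 2\right)^{2} = -4 + \left(2 + b\right)^{2}$)
$E{\left(K,D \right)} = 320 + 134 D$ ($E{\left(K,D \right)} = 134 D + 16 \left(4 + 16\right) = 134 D + 16 \cdot 20 = 134 D + 320 = 320 + 134 D$)
$\frac{1}{E{\left(w{\left(-15,1 \right)},213 \right)} + 51065} = \frac{1}{\left(320 + 134 \cdot 213\right) + 51065} = \frac{1}{\left(320 + 28542\right) + 51065} = \frac{1}{28862 + 51065} = \frac{1}{79927}$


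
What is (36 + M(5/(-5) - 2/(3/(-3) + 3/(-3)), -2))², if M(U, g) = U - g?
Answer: 1444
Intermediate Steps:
(36 + M(5/(-5) - 2/(3/(-3) + 3/(-3)), -2))² = (36 + ((5/(-5) - 2/(3/(-3) + 3/(-3))) - 1*(-2)))² = (36 + ((5*(-⅕) - 2/(3*(-⅓) + 3*(-⅓))) + 2))² = (36 + ((-1 - 2/(-1 - 1)) + 2))² = (36 + ((-1 - 2/(-2)) + 2))² = (36 + ((-1 - 2*(-½)) + 2))² = (36 + ((-1 + 1) + 2))² = (36 + (0 + 2))² = (36 + 2)² = 38² = 1444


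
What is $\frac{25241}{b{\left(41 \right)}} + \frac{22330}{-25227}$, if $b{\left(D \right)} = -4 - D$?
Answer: $- \frac{70862173}{126135} \approx -561.8$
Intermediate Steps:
$\frac{25241}{b{\left(41 \right)}} + \frac{22330}{-25227} = \frac{25241}{-4 - 41} + \frac{22330}{-25227} = \frac{25241}{-4 - 41} + 22330 \left(- \frac{1}{25227}\right) = \frac{25241}{-45} - \frac{22330}{25227} = 25241 \left(- \frac{1}{45}\right) - \frac{22330}{25227} = - \frac{25241}{45} - \frac{22330}{25227} = - \frac{70862173}{126135}$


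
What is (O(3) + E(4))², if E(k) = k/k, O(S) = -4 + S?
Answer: 0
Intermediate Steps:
E(k) = 1
(O(3) + E(4))² = ((-4 + 3) + 1)² = (-1 + 1)² = 0² = 0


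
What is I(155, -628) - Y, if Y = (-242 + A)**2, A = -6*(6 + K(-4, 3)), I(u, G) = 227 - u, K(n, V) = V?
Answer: -87544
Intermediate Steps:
A = -54 (A = -6*(6 + 3) = -6*9 = -54)
Y = 87616 (Y = (-242 - 54)**2 = (-296)**2 = 87616)
I(155, -628) - Y = (227 - 1*155) - 1*87616 = (227 - 155) - 87616 = 72 - 87616 = -87544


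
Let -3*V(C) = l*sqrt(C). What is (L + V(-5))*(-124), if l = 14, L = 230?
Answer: -28520 + 1736*I*sqrt(5)/3 ≈ -28520.0 + 1293.9*I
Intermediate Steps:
V(C) = -14*sqrt(C)/3
(L + V(-5))*(-124) = (230 - 14*I*sqrt(5)/3)*(-124) = -28520 + 1736*I*sqrt(5)/3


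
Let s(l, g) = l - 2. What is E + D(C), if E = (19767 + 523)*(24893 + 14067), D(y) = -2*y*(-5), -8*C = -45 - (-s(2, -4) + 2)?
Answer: 3161993835/4 ≈ 7.9050e+8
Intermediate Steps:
s(l, g) = -2 + l
C = 47/8 (C = -(-45 - (-(-2 + 2) + 2))/8 = -(-45 - (-1*0 + 2))/8 = -(-45 - (0 + 2))/8 = -(-45 - 1*2)/8 = -(-45 - 2)/8 = -⅛*(-47) = 47/8 ≈ 5.8750)
D(y) = 10*y
E = 790498400 (E = 20290*38960 = 790498400)
E + D(C) = 790498400 + 10*(47/8) = 790498400 + 235/4 = 3161993835/4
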